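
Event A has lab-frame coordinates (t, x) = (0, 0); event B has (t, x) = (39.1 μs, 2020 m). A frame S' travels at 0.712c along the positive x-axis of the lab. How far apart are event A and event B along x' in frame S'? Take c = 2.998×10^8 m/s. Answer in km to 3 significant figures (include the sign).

γ = 1/√(1 − 0.712²) = 1.4241
Δx' = γ(Δx − vΔt) = 1.4241 × (2020 m − 0.712×(2.998×10^8 m/s)×39.1×10^-6 s)
= 1.4241 × (-6326.2 m) = -9.01 km

Δx' ≈ -9.01 km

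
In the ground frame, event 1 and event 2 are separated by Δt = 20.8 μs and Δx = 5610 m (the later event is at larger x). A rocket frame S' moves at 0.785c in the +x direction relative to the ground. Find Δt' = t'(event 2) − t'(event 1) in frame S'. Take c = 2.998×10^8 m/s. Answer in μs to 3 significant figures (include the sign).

Δt' ≈ 9.86 μs

γ = 1/√(1 − 0.785²) = 1.6142
Δt' = γ(Δt − vΔx/c²) = 1.6142 × (20.8 μs − 0.785×5610 m / (2.998×10^8 m/s))
= 1.6142 × (6.1107 μs) = 9.86 μs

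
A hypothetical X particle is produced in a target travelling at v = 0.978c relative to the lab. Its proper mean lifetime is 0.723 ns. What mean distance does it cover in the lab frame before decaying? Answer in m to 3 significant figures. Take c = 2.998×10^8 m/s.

d ≈ 1.02 m

γ = 1/√(1 − 0.978²) = 4.7938
Dilated lifetime: Δt = γτ₀ = 4.7938 × 0.723 ns = 3.4659 ns
d = vΔt = 0.978c × 3.4659 ns = 2.9320×10^8 m/s × 3.4659×10^-9 s = 1.02 m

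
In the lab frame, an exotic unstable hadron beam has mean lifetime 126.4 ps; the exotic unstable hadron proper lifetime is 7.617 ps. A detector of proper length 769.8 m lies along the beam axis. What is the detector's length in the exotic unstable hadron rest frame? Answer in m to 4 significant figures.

Time dilation ⇒ γ = Δt/τ₀ = 126.4/7.617 = 16.5945
Length contraction: L = L₀/γ = 769.8/16.5945 = 46.39 m

L ≈ 46.39 m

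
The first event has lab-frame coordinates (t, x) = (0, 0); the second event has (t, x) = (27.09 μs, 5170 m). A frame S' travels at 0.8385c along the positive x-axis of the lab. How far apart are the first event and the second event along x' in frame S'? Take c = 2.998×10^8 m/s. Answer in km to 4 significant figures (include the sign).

Δx' ≈ -3.010 km

γ = 1/√(1 − 0.8385²) = 1.83519
Δx' = γ(Δx − vΔt) = 1.83519 × (5170 m − 0.8385×(2.998×10^8 m/s)×27.09×10^-6 s)
= 1.83519 × (-1639.95 m) = -3.010 km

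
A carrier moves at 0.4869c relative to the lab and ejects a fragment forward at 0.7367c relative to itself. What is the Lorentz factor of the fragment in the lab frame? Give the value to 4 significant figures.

u_lab = (0.7367 + 0.4869)/(1 + 0.7367×0.4869) = 1.2236/1.358699 = 0.9005672
γ = 1/√(1 − 0.9005672²) = 2.300

γ ≈ 2.300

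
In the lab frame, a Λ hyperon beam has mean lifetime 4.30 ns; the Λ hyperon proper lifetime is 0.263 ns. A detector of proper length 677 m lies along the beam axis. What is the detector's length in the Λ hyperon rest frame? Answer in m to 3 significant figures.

Time dilation ⇒ γ = Δt/τ₀ = 4.30/0.263 = 16.350
Length contraction: L = L₀/γ = 677/16.350 = 41.4 m

L ≈ 41.4 m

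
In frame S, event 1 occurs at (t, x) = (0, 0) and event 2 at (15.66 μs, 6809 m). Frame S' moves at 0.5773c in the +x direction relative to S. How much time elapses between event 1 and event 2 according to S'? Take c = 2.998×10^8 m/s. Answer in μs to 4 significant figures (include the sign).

Δt' ≈ 3.121 μs

γ = 1/√(1 − 0.5773²) = 1.22469
Δt' = γ(Δt − vΔx/c²) = 1.22469 × (15.66 μs − 0.5773×6809 m / (2.998×10^8 m/s))
= 1.22469 × (2.54847 μs) = 3.121 μs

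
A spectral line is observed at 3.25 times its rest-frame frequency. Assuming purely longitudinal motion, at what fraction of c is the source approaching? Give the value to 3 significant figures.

β ≈ 0.827

f_obs/f_src = √((1+β)/(1−β)) = 3.25  ⇒  (1+β)/(1−β) = 10.562
β = |1 − D²|/(1 + D²) = |1 − 10.562|/(1 + 10.562) = 0.827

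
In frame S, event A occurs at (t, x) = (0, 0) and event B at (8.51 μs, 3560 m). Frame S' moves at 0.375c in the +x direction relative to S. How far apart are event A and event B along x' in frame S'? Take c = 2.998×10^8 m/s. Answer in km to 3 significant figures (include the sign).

γ = 1/√(1 − 0.375²) = 1.0787
Δx' = γ(Δx − vΔt) = 1.0787 × (3560 m − 0.375×(2.998×10^8 m/s)×8.51×10^-6 s)
= 1.0787 × (2603.3 m) = 2.81 km

Δx' ≈ 2.81 km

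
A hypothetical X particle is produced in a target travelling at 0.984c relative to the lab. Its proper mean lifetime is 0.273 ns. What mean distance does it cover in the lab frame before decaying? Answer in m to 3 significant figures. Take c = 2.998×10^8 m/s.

d ≈ 0.452 m

γ = 1/√(1 − 0.984²) = 5.6127
Dilated lifetime: Δt = γτ₀ = 5.6127 × 0.273 ns = 1.5323 ns
d = vΔt = 0.984c × 1.5323 ns = 2.9500×10^8 m/s × 1.5323×10^-9 s = 0.452 m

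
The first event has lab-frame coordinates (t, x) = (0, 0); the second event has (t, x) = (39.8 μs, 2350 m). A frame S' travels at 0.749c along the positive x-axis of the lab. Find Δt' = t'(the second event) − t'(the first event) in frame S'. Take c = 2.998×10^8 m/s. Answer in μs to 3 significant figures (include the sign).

γ = 1/√(1 − 0.749²) = 1.5093
Δt' = γ(Δt − vΔx/c²) = 1.5093 × (39.8 μs − 0.749×2350 m / (2.998×10^8 m/s))
= 1.5093 × (33.929 μs) = 51.2 μs

Δt' ≈ 51.2 μs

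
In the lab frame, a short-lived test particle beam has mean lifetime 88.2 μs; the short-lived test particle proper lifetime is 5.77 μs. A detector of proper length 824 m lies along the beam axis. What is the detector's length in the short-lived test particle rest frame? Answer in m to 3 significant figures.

L ≈ 53.9 m

Time dilation ⇒ γ = Δt/τ₀ = 88.2/5.77 = 15.286
Length contraction: L = L₀/γ = 824/15.286 = 53.9 m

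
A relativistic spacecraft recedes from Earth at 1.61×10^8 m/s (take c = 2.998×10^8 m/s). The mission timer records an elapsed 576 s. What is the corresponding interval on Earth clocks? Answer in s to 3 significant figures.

Δt ≈ 683 s

β = v/c = 1.61×10^8 / 2.998×10^8 = 0.53702
γ = 1/√(1 − 0.53702²) = 1.1854
Time dilation: Δt = γτ₀ = 1.1854 × 576 s = 683 s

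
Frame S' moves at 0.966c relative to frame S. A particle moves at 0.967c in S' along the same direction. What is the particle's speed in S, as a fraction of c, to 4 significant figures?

Relativistic velocity addition: u = (u' + v)/(1 + u'v/c²)
= (0.967 + 0.966)/(1 + 0.967×0.966) = 1.933/1.93412 = 0.9994

u ≈ 0.9994c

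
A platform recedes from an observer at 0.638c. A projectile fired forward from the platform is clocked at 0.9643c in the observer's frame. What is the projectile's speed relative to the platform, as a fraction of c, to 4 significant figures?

u' ≈ 0.8480c

Inverse velocity addition: u' = (u − v)/(1 − uv/c²)
= (0.9643 − 0.638)/(1 − 0.9643×0.638) = 0.3263/0.384777 = 0.8480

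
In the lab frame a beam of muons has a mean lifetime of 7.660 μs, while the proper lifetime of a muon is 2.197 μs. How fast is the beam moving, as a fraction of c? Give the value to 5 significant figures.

β ≈ 0.95799

γ = Δt/τ₀ = 7.660/2.197 = 3.486573
β = √(1 − 1/γ²) = √(1 − 1/3.486573²) = 0.95799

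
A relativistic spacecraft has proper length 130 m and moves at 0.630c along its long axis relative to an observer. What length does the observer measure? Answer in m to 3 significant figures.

L ≈ 101 m

γ = 1/√(1 − 0.630²) = 1.2877
Length contraction: L = L₀/γ = 130/1.2877 = 101 m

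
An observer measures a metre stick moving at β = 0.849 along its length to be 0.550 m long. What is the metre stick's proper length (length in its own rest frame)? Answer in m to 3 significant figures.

L₀ ≈ 1.04 m

γ = 1/√(1 − 0.849²) = 1.8925
L₀ = γL = 1.8925 × 0.550 = 1.04 m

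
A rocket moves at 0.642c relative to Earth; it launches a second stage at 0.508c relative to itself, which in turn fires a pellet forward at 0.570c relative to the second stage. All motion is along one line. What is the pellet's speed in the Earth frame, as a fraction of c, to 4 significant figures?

u ≈ 0.9618c

Compose boost 2: (0.508 + 0.642)/(1 + 0.508×0.642) = 1.150/1.32614 = 0.867181
Compose boost 3: (0.570 + 0.867181)/(1 + 0.570×0.867181) = 1.43718/1.49429 = 0.9618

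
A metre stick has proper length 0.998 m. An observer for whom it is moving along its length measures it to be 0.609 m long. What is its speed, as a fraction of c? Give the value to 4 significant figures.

γ = L₀/L = 0.998/0.609 = 1.63875
β = √(1 − 1/γ²) = 0.7922

β ≈ 0.7922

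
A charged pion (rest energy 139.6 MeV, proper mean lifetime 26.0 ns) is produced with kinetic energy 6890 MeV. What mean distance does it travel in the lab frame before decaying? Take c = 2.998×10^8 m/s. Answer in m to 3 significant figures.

d ≈ 392 m

γ = 1 + K/(m₀c²) = 1 + 6890/139.6 = 50.355
β = √(1 − 1/γ²) = 0.99980
Dilated lifetime: γτ₀ = 50.355 × 26.0 ns = 1309.2 ns
d = βc·γτ₀ = 0.99980 × (2.998×10^8 m/s) × 1.3092×10^-6 s = 392 m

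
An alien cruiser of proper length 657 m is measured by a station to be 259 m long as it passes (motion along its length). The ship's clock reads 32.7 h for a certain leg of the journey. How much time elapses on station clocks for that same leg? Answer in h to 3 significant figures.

Δt ≈ 82.9 h

Length contraction ⇒ γ = L₀/L = 657/259 = 2.5367
Time dilation: Δt = γτ₀ = 2.5367 × 32.7 h = 82.9 h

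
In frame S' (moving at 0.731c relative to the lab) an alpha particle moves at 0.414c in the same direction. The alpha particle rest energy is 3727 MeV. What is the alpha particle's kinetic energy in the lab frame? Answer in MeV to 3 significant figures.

u_lab = (0.414 + 0.731)/(1 + 0.414×0.731) = 0.878988
γ = 1/√(1 − 0.878988²) = 2.0971
K = (γ − 1)m₀c² = (2.0971 − 1) × 3727 = 1.0971 × 3727 = 4090 MeV

K ≈ 4090 MeV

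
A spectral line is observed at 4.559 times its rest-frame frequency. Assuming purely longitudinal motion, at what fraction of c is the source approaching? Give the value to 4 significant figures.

β ≈ 0.9082

f_obs/f_src = √((1+β)/(1−β)) = 4.559  ⇒  (1+β)/(1−β) = 20.7845
β = |1 − D²|/(1 + D²) = |1 − 20.7845|/(1 + 20.7845) = 0.9082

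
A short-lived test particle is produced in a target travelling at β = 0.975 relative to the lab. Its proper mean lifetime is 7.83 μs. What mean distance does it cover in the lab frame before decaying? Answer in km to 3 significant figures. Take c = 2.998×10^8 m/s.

d ≈ 10.3 km

γ = 1/√(1 − 0.975²) = 4.5004
Dilated lifetime: Δt = γτ₀ = 4.5004 × 7.83 μs = 35.238 μs
d = vΔt = 0.975c × 35.238 μs = 2.9230×10^8 m/s × 3.5238×10^-5 s = 10.3 km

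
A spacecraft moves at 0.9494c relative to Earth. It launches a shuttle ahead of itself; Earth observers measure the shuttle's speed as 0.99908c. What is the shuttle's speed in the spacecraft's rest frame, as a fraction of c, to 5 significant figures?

u' ≈ 0.96516c

Inverse velocity addition: u' = (u − v)/(1 − uv/c²)
= (0.99908 − 0.9494)/(1 − 0.99908×0.9494) = 0.049680/0.05147345 = 0.96516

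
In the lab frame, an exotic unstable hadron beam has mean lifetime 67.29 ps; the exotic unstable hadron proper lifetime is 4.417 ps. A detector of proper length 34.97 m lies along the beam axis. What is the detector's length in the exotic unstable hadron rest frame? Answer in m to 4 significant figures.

Time dilation ⇒ γ = Δt/τ₀ = 67.29/4.417 = 15.2343
Length contraction: L = L₀/γ = 34.97/15.2343 = 2.295 m

L ≈ 2.295 m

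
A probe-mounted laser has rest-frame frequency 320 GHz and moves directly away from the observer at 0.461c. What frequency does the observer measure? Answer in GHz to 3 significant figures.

f_obs ≈ 194 GHz

Relativistic Doppler: f_obs = f_src √((1−β)/(1+β))
= 320 × √(0.53900/1.4610) = 320 × 0.60739 = 194 GHz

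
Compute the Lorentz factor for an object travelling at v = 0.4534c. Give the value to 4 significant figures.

γ ≈ 1.122

γ = 1/√(1 − β²) = 1/√(1 − 0.4534²) = 1/√(0.794428) = 1.122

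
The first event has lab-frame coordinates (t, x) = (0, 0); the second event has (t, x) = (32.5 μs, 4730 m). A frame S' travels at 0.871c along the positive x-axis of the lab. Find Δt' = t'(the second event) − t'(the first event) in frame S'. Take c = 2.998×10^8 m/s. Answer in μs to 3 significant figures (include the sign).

Δt' ≈ 38.2 μs

γ = 1/√(1 − 0.871²) = 2.0355
Δt' = γ(Δt − vΔx/c²) = 2.0355 × (32.5 μs − 0.871×4730 m / (2.998×10^8 m/s))
= 2.0355 × (18.758 μs) = 38.2 μs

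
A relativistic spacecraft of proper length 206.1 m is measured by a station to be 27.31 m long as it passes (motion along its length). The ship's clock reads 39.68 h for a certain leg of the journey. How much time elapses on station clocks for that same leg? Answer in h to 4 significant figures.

Δt ≈ 299.5 h

Length contraction ⇒ γ = L₀/L = 206.1/27.31 = 7.54669
Time dilation: Δt = γτ₀ = 7.54669 × 39.68 h = 299.5 h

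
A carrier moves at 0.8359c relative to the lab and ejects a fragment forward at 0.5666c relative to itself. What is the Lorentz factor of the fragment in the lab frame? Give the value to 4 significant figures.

γ ≈ 3.258

u_lab = (0.5666 + 0.8359)/(1 + 0.5666×0.8359) = 1.4025/1.473621 = 0.9517373
γ = 1/√(1 − 0.9517373²) = 3.258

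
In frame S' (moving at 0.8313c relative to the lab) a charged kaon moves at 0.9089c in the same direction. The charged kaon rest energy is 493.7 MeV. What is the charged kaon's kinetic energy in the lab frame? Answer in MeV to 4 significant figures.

K ≈ 3246 MeV

u_lab = (0.9089 + 0.8313)/(1 + 0.9089×0.8313) = 0.9912458
γ = 1/√(1 − 0.9912458²) = 7.57408
K = (γ − 1)m₀c² = (7.57408 − 1) × 493.7 = 6.57408 × 493.7 = 3246 MeV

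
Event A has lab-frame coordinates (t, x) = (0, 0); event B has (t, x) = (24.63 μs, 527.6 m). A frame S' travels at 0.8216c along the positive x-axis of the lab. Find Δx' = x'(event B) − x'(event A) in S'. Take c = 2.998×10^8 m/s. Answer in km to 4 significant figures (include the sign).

Δx' ≈ -9.717 km

γ = 1/√(1 − 0.8216²) = 1.75419
Δx' = γ(Δx − vΔt) = 1.75419 × (527.6 m − 0.8216×(2.998×10^8 m/s)×24.63×10^-6 s)
= 1.75419 × (-5539.16 m) = -9.717 km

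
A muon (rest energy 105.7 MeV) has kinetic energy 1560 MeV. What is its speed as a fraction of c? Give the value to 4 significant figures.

γ = 1 + K/(m₀c²) = 1 + 1560/105.7 = 15.7588
β = √(1 − 1/γ²) = 0.9980

β ≈ 0.9980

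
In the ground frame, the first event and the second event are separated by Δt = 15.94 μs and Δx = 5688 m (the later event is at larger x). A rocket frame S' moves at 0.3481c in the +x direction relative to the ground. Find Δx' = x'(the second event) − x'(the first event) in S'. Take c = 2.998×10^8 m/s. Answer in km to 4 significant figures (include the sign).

Δx' ≈ 4.293 km

γ = 1/√(1 − 0.3481²) = 1.06672
Δx' = γ(Δx − vΔt) = 1.06672 × (5688 m − 0.3481×(2.998×10^8 m/s)×15.94×10^-6 s)
= 1.06672 × (4024.50 m) = 4.293 km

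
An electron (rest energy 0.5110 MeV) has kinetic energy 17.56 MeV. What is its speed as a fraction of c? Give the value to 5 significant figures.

β ≈ 0.99960

γ = 1 + K/(m₀c²) = 1 + 17.56/0.5110 = 35.36399
β = √(1 − 1/γ²) = 0.99960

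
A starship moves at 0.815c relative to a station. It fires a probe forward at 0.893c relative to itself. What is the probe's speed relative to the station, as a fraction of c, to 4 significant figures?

Relativistic velocity addition: u = (u' + v)/(1 + u'v/c²)
= (0.893 + 0.815)/(1 + 0.893×0.815) = 1.708/1.72779 = 0.9885

u ≈ 0.9885c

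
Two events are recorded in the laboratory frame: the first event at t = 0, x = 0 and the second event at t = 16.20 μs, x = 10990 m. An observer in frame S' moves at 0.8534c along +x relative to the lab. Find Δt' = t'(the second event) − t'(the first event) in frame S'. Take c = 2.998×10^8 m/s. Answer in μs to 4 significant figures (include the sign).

Δt' ≈ -28.94 μs

γ = 1/√(1 − 0.8534²) = 1.91844
Δt' = γ(Δt − vΔx/c²) = 1.91844 × (16.20 μs − 0.8534×10990 m / (2.998×10^8 m/s))
= 1.91844 × (-15.0837 μs) = -28.94 μs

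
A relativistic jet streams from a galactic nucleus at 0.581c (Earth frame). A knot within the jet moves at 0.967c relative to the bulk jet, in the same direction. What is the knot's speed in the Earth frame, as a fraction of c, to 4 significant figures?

u ≈ 0.9911c

Relativistic velocity addition: u = (u' + v)/(1 + u'v/c²)
= (0.967 + 0.581)/(1 + 0.967×0.581) = 1.548/1.56183 = 0.9911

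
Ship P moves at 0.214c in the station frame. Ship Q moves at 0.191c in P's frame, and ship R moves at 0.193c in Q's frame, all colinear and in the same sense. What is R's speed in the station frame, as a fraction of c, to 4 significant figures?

Compose boost 2: (0.191 + 0.214)/(1 + 0.191×0.214) = 0.4050/1.04087 = 0.389096
Compose boost 3: (0.193 + 0.389096)/(1 + 0.193×0.389096) = 0.582096/1.07510 = 0.5414

u ≈ 0.5414c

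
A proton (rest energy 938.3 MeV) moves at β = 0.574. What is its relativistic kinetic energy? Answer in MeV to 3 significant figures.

K ≈ 208 MeV

γ = 1/√(1 − 0.574²) = 1.2212
K = (γ − 1)m₀c² = (1.2212 − 1) × 938.3 MeV = 0.22122 × 938.3 MeV = 208 MeV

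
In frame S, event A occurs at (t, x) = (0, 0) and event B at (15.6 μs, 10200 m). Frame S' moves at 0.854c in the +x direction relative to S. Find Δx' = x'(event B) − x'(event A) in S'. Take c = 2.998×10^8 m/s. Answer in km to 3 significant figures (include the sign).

Δx' ≈ 11.9 km

γ = 1/√(1 − 0.854²) = 1.9221
Δx' = γ(Δx − vΔt) = 1.9221 × (10200 m − 0.854×(2.998×10^8 m/s)×15.6×10^-6 s)
= 1.9221 × (6205.9 m) = 11.9 km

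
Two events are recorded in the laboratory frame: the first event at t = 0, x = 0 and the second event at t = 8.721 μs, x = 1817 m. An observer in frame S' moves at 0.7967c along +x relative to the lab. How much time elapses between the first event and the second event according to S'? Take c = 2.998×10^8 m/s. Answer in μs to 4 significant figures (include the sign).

Δt' ≈ 6.440 μs

γ = 1/√(1 − 0.7967²) = 1.65460
Δt' = γ(Δt − vΔx/c²) = 1.65460 × (8.721 μs − 0.7967×1817 m / (2.998×10^8 m/s))
= 1.65460 × (3.89243 μs) = 6.440 μs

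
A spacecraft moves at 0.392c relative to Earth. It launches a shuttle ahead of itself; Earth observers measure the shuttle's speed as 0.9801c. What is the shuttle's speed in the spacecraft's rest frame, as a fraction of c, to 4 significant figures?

u' ≈ 0.9550c

Inverse velocity addition: u' = (u − v)/(1 − uv/c²)
= (0.9801 − 0.392)/(1 − 0.9801×0.392) = 0.5881/0.615801 = 0.9550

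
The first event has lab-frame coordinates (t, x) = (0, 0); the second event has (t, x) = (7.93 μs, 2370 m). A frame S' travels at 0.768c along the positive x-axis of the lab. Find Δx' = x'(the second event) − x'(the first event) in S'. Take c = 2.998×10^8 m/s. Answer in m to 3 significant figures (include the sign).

Δx' ≈ 850 m

γ = 1/√(1 − 0.768²) = 1.5614
Δx' = γ(Δx − vΔt) = 1.5614 × (2370 m − 0.768×(2.998×10^8 m/s)×7.93×10^-6 s)
= 1.5614 × (544.15 m) = 850 m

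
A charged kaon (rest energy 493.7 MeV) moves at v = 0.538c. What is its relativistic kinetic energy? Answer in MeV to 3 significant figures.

γ = 1/√(1 − 0.538²) = 1.1863
K = (γ − 1)m₀c² = (1.1863 − 1) × 493.7 MeV = 0.18632 × 493.7 MeV = 92.0 MeV

K ≈ 92.0 MeV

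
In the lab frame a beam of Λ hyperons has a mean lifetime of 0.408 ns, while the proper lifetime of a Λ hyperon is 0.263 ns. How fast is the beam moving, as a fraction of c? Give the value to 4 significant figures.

γ = Δt/τ₀ = 0.408/0.263 = 1.55133
β = √(1 − 1/γ²) = √(1 − 1/1.55133²) = 0.7645

β ≈ 0.7645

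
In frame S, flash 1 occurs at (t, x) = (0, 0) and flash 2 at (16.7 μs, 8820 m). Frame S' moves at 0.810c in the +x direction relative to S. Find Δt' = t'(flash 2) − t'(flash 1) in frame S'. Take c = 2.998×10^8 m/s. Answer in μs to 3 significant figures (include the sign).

γ = 1/√(1 − 0.810²) = 1.7052
Δt' = γ(Δt − vΔx/c²) = 1.7052 × (16.7 μs − 0.810×8820 m / (2.998×10^8 m/s))
= 1.7052 × (-7.1299 μs) = -12.2 μs

Δt' ≈ -12.2 μs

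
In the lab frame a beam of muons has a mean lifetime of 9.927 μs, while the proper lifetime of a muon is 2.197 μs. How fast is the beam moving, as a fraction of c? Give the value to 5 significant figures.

β ≈ 0.97520

γ = Δt/τ₀ = 9.927/2.197 = 4.518434
β = √(1 − 1/γ²) = √(1 − 1/4.518434²) = 0.97520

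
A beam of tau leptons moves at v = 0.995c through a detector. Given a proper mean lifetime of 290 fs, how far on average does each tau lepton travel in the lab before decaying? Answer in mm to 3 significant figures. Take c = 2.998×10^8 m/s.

d ≈ 0.866 mm

γ = 1/√(1 − 0.995²) = 10.013
Dilated lifetime: Δt = γτ₀ = 10.013 × 290 fs = 2903.6 fs
d = vΔt = 0.995c × 2903.6 fs = 2.9830×10^8 m/s × 2.9036×10^-12 s = 0.866 mm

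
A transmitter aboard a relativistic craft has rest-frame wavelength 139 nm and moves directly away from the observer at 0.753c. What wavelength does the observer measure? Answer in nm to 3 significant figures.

λ_obs ≈ 370 nm

Relativistic Doppler: λ_obs = λ_src √((1+β)/(1−β))
= 139 × √(1.7530/0.24700) = 139 × 2.6641 = 370 nm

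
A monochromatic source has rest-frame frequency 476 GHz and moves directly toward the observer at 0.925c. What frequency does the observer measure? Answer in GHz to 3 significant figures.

Relativistic Doppler: f_obs = f_src √((1+β)/(1−β))
= 476 × √(1.9250/0.075000) = 476 × 5.0662 = 2410 GHz

f_obs ≈ 2410 GHz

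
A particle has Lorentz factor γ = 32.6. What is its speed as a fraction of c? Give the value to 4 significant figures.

β = √(1 − 1/γ²) = √(1 − 1/32.6²) = √(0.999059) = 0.9995

β ≈ 0.9995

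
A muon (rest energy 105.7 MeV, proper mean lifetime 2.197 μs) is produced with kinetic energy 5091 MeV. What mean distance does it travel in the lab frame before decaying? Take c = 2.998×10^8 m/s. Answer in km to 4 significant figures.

γ = 1 + K/(m₀c²) = 1 + 5091/105.7 = 49.1646
β = √(1 − 1/γ²) = 0.999793
Dilated lifetime: γτ₀ = 49.1646 × 2.197 μs = 108.015 μs
d = βc·γτ₀ = 0.999793 × (2.998×10^8 m/s) × 0.000108015 s = 32.38 km

d ≈ 32.38 km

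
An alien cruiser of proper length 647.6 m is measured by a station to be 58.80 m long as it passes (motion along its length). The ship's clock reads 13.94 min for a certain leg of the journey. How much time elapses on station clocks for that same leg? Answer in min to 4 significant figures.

Δt ≈ 153.5 min

Length contraction ⇒ γ = L₀/L = 647.6/58.80 = 11.0136
Time dilation: Δt = γτ₀ = 11.0136 × 13.94 min = 153.5 min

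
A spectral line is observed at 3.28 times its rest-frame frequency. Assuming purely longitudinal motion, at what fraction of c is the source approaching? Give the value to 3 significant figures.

β ≈ 0.830

f_obs/f_src = √((1+β)/(1−β)) = 3.28  ⇒  (1+β)/(1−β) = 10.758
β = |1 − D²|/(1 + D²) = |1 − 10.758|/(1 + 10.758) = 0.830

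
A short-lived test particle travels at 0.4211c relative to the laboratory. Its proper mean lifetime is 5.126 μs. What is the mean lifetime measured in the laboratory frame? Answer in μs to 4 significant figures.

Δt ≈ 5.652 μs

γ = 1/√(1 − 0.4211²) = 1.10252
Time dilation: Δt = γτ₀ = 1.10252 × 5.126 μs = 5.652 μs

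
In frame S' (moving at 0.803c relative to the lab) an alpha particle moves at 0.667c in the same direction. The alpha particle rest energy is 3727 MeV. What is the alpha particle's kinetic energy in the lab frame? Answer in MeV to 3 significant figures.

u_lab = (0.667 + 0.803)/(1 + 0.667×0.803) = 0.957280
γ = 1/√(1 − 0.957280²) = 3.4583
K = (γ − 1)m₀c² = (3.4583 − 1) × 3727 = 2.4583 × 3727 = 9160 MeV

K ≈ 9160 MeV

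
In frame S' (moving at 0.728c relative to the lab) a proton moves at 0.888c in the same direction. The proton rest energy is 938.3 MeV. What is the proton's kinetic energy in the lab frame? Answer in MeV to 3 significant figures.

u_lab = (0.888 + 0.728)/(1 + 0.888×0.728) = 0.981497
γ = 1/√(1 − 0.981497²) = 5.2226
K = (γ − 1)m₀c² = (5.2226 − 1) × 938.3 = 4.2226 × 938.3 = 3960 MeV

K ≈ 3960 MeV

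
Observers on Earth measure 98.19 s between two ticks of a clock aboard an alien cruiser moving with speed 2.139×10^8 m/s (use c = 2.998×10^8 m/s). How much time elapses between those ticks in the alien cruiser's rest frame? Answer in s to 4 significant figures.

τ₀ ≈ 68.80 s

β = v/c = 2.139×10^8 / 2.998×10^8 = 0.713476
γ = 1/√(1 − 0.713476²) = 1.42718
Proper time: τ₀ = Δt/γ = 98.19/1.42718 = 68.80 s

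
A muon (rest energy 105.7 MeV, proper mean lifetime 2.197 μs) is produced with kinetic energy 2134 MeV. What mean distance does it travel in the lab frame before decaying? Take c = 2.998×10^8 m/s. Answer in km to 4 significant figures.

d ≈ 13.94 km

γ = 1 + K/(m₀c²) = 1 + 2134/105.7 = 21.1892
β = √(1 − 1/γ²) = 0.998886
Dilated lifetime: γτ₀ = 21.1892 × 2.197 μs = 46.5527 μs
d = βc·γτ₀ = 0.998886 × (2.998×10^8 m/s) × 4.65527×10^-5 s = 13.94 km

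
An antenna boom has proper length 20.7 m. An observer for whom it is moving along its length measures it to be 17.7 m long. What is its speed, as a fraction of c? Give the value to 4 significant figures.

β ≈ 0.5185

γ = L₀/L = 20.7/17.7 = 1.16949
β = √(1 − 1/γ²) = 0.5185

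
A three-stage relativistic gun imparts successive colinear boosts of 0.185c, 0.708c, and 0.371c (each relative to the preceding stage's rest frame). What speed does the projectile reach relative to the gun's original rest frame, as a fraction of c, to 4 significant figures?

Compose boost 2: (0.708 + 0.185)/(1 + 0.708×0.185) = 0.8930/1.13098 = 0.789581
Compose boost 3: (0.371 + 0.789581)/(1 + 0.371×0.789581) = 1.16058/1.29293 = 0.8976

u ≈ 0.8976c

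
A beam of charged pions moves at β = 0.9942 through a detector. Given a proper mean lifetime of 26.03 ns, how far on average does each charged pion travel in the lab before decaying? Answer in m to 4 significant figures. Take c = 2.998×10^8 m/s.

d ≈ 72.14 m

γ = 1/√(1 − 0.9942²) = 9.29826
Dilated lifetime: Δt = γτ₀ = 9.29826 × 26.03 ns = 242.034 ns
d = vΔt = 0.9942c × 242.034 ns = 2.98061×10^8 m/s × 2.42034×10^-7 s = 72.14 m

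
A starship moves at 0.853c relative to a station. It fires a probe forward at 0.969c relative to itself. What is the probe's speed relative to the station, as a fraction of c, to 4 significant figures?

u ≈ 0.9975c

Relativistic velocity addition: u = (u' + v)/(1 + u'v/c²)
= (0.969 + 0.853)/(1 + 0.969×0.853) = 1.822/1.82656 = 0.9975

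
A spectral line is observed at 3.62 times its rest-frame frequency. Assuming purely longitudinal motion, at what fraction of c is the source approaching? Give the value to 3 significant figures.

f_obs/f_src = √((1+β)/(1−β)) = 3.62  ⇒  (1+β)/(1−β) = 13.104
β = |1 − D²|/(1 + D²) = |1 − 13.104|/(1 + 13.104) = 0.858

β ≈ 0.858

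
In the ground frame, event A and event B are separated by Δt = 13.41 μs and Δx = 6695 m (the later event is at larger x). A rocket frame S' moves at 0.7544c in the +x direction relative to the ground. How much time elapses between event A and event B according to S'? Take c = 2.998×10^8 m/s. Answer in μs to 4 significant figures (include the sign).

γ = 1/√(1 − 0.7544²) = 1.52343
Δt' = γ(Δt − vΔx/c²) = 1.52343 × (13.41 μs − 0.7544×6695 m / (2.998×10^8 m/s))
= 1.52343 × (-3.43692 μs) = -5.236 μs

Δt' ≈ -5.236 μs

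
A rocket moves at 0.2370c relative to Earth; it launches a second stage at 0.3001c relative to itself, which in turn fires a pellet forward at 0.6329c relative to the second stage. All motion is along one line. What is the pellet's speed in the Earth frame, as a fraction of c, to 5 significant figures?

u ≈ 0.86107c

Compose boost 2: (0.3001 + 0.2370)/(1 + 0.3001×0.2370) = 0.53710/1.071124 = 0.5014360
Compose boost 3: (0.6329 + 0.5014360)/(1 + 0.6329×0.5014360) = 1.134336/1.317359 = 0.86107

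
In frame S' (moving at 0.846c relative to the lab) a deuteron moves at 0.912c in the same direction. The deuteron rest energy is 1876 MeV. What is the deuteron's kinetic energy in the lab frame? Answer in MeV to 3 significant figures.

K ≈ 13300 MeV

u_lab = (0.912 + 0.846)/(1 + 0.912×0.846) = 0.992350
γ = 1/√(1 − 0.992350²) = 8.1001
K = (γ − 1)m₀c² = (8.1001 − 1) × 1876 = 7.1001 × 1876 = 13300 MeV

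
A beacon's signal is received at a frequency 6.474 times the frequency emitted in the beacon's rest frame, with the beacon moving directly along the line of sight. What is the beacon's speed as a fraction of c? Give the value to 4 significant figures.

β ≈ 0.9534

f_obs/f_src = √((1+β)/(1−β)) = 6.474  ⇒  (1+β)/(1−β) = 41.9127
β = |1 − D²|/(1 + D²) = |1 − 41.9127|/(1 + 41.9127) = 0.9534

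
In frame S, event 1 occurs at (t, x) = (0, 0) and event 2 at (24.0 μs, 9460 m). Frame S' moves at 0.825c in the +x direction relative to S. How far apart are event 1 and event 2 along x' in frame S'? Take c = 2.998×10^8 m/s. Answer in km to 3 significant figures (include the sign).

Δx' ≈ 6.24 km

γ = 1/√(1 − 0.825²) = 1.7695
Δx' = γ(Δx − vΔt) = 1.7695 × (9460 m − 0.825×(2.998×10^8 m/s)×24.0×10^-6 s)
= 1.7695 × (3524.0 m) = 6.24 km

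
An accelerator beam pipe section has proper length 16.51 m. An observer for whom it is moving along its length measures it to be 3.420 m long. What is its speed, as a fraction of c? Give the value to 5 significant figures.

β ≈ 0.97831

γ = L₀/L = 16.51/3.420 = 4.827485
β = √(1 − 1/γ²) = 0.97831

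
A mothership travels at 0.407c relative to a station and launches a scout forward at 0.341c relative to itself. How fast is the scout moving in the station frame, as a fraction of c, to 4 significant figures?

Compose boost 2: (0.341 + 0.407)/(1 + 0.341×0.407) = 0.7480/1.13879 = 0.6568

u ≈ 0.6568c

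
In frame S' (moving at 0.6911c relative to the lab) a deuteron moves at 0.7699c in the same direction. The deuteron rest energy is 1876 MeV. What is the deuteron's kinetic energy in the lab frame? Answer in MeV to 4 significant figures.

K ≈ 4355 MeV

u_lab = (0.7699 + 0.6911)/(1 + 0.7699×0.6911) = 0.9536069
γ = 1/√(1 − 0.9536069²) = 3.32166
K = (γ − 1)m₀c² = (3.32166 − 1) × 1876 = 2.32166 × 1876 = 4355 MeV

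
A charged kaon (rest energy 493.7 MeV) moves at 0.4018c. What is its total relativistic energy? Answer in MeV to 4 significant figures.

E ≈ 539.1 MeV

γ = 1/√(1 − 0.4018²) = 1.09203
E = γm₀c² = 1.09203 × 493.7 MeV = 539.1 MeV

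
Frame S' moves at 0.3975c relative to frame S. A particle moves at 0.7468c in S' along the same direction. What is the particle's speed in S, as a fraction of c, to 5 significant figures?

Relativistic velocity addition: u = (u' + v)/(1 + u'v/c²)
= (0.7468 + 0.3975)/(1 + 0.7468×0.3975) = 1.1443/1.296853 = 0.88237

u ≈ 0.88237c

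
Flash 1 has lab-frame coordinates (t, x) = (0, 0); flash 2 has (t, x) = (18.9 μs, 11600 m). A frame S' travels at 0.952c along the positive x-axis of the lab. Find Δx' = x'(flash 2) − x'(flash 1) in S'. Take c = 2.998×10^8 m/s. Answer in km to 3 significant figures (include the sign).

Δx' ≈ 20.3 km

γ = 1/√(1 − 0.952²) = 3.2669
Δx' = γ(Δx − vΔt) = 3.2669 × (11600 m − 0.952×(2.998×10^8 m/s)×18.9×10^-6 s)
= 3.2669 × (6205.8 m) = 20.3 km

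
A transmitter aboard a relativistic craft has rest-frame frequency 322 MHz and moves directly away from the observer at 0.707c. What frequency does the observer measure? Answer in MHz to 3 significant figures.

f_obs ≈ 133 MHz

Relativistic Doppler: f_obs = f_src √((1−β)/(1+β))
= 322 × √(0.29300/1.7070) = 322 × 0.41430 = 133 MHz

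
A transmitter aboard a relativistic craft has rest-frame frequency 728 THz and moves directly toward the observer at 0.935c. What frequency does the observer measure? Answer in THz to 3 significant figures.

Relativistic Doppler: f_obs = f_src √((1+β)/(1−β))
= 728 × √(1.9350/0.065000) = 728 × 5.4561 = 3970 THz

f_obs ≈ 3970 THz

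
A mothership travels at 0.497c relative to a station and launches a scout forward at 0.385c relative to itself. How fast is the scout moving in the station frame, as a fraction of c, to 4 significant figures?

Compose boost 2: (0.385 + 0.497)/(1 + 0.385×0.497) = 0.8820/1.19135 = 0.7403

u ≈ 0.7403c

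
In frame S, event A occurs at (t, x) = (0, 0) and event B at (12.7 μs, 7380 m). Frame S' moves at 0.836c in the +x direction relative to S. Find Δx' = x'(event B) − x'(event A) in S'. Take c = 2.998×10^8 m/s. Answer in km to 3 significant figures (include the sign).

γ = 1/√(1 − 0.836²) = 1.8224
Δx' = γ(Δx − vΔt) = 1.8224 × (7380 m − 0.836×(2.998×10^8 m/s)×12.7×10^-6 s)
= 1.8224 × (4197.0 m) = 7.65 km

Δx' ≈ 7.65 km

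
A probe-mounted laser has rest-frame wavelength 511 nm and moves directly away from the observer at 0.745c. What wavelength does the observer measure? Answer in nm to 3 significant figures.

Relativistic Doppler: λ_obs = λ_src √((1+β)/(1−β))
= 511 × √(1.7450/0.25500) = 511 × 2.6159 = 1340 nm

λ_obs ≈ 1340 nm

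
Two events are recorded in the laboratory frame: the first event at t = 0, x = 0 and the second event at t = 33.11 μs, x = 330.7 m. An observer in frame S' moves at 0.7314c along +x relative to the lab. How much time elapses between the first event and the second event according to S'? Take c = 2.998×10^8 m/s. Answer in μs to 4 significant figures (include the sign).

γ = 1/√(1 − 0.7314²) = 1.46639
Δt' = γ(Δt − vΔx/c²) = 1.46639 × (33.11 μs − 0.7314×330.7 m / (2.998×10^8 m/s))
= 1.46639 × (32.3032 μs) = 47.37 μs

Δt' ≈ 47.37 μs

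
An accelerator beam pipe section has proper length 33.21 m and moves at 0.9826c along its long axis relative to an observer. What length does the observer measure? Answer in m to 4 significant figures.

γ = 1/√(1 − 0.9826²) = 5.38403
Length contraction: L = L₀/γ = 33.21/5.38403 = 6.168 m

L ≈ 6.168 m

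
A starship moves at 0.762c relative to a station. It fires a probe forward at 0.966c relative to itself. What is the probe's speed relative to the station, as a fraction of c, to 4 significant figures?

u ≈ 0.9953c

Relativistic velocity addition: u = (u' + v)/(1 + u'v/c²)
= (0.966 + 0.762)/(1 + 0.966×0.762) = 1.728/1.73609 = 0.9953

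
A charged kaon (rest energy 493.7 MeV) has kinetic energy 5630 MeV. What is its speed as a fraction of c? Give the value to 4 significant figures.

β ≈ 0.9967

γ = 1 + K/(m₀c²) = 1 + 5630/493.7 = 12.4037
β = √(1 − 1/γ²) = 0.9967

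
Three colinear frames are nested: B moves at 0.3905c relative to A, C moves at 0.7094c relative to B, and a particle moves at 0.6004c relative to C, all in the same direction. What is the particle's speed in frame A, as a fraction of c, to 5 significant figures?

u ≈ 0.96347c

Compose boost 2: (0.7094 + 0.3905)/(1 + 0.7094×0.3905) = 1.0999/1.277021 = 0.8613016
Compose boost 3: (0.6004 + 0.8613016)/(1 + 0.6004×0.8613016) = 1.461702/1.517125 = 0.96347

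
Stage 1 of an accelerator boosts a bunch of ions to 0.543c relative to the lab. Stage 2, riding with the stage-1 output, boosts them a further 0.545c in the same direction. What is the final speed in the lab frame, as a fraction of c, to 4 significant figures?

u ≈ 0.8395c

Compose boost 2: (0.545 + 0.543)/(1 + 0.545×0.543) = 1.088/1.29594 = 0.8395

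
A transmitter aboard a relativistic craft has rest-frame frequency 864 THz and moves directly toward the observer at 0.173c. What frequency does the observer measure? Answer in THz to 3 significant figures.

Relativistic Doppler: f_obs = f_src √((1+β)/(1−β))
= 864 × √(1.1730/0.82700) = 864 × 1.1910 = 1030 THz

f_obs ≈ 1030 THz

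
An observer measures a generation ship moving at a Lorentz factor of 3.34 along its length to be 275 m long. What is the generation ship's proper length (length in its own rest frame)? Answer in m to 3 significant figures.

γ = 3.34 (given)
L₀ = γL = 3.34 × 275 = 918 m

L₀ ≈ 918 m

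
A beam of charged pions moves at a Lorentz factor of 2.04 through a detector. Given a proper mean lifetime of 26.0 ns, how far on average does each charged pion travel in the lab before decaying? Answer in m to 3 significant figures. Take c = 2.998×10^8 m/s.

β = √(1 − 1/γ²) = √(1 − 1/2.04²) = 0.87161
Dilated lifetime: Δt = γτ₀ = 2.04 × 26.0 ns = 53.040 ns
d = vΔt = 0.87161c × 53.040 ns = 2.6131×10^8 m/s × 5.3040×10^-8 s = 13.9 m

d ≈ 13.9 m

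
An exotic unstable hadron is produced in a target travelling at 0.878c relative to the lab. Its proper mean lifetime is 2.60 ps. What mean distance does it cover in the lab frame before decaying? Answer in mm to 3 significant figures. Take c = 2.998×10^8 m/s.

γ = 1/√(1 − 0.878²) = 2.0892
Dilated lifetime: Δt = γτ₀ = 2.0892 × 2.60 ps = 5.4318 ps
d = vΔt = 0.878c × 5.4318 ps = 2.6322×10^8 m/s × 5.4318×10^-12 s = 1.43 mm

d ≈ 1.43 mm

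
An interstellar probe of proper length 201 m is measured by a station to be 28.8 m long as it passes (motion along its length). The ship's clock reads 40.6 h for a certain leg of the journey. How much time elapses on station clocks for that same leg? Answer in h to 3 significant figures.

Δt ≈ 283 h

Length contraction ⇒ γ = L₀/L = 201/28.8 = 6.9792
Time dilation: Δt = γτ₀ = 6.9792 × 40.6 h = 283 h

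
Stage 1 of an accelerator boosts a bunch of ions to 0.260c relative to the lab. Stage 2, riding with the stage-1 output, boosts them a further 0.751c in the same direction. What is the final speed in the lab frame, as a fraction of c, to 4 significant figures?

u ≈ 0.8458c

Compose boost 2: (0.751 + 0.260)/(1 + 0.751×0.260) = 1.011/1.19526 = 0.8458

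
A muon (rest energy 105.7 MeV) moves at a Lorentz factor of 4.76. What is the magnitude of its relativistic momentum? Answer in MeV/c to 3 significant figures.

p ≈ 492 MeV/c

β = √(1 − 1/γ²) = √(1 − 1/4.76²) = 0.97768
p = γβm₀c = 4.76 × 0.97768 × 105.7 MeV/c = 492 MeV/c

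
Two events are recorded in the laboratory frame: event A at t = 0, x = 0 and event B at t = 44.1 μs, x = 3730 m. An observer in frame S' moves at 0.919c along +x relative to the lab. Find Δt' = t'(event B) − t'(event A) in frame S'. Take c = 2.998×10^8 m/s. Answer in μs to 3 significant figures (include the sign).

Δt' ≈ 82.9 μs

γ = 1/√(1 − 0.919²) = 2.5364
Δt' = γ(Δt − vΔx/c²) = 2.5364 × (44.1 μs − 0.919×3730 m / (2.998×10^8 m/s))
= 2.5364 × (32.666 μs) = 82.9 μs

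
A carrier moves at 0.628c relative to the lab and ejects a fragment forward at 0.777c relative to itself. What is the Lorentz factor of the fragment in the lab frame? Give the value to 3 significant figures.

γ ≈ 3.04

u_lab = (0.777 + 0.628)/(1 + 0.777×0.628) = 1.405/1.48796 = 0.944248
γ = 1/√(1 − 0.944248²) = 3.04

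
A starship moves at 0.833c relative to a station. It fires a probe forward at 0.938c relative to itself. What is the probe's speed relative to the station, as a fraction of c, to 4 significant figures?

u ≈ 0.9942c

Relativistic velocity addition: u = (u' + v)/(1 + u'v/c²)
= (0.938 + 0.833)/(1 + 0.938×0.833) = 1.771/1.78135 = 0.9942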